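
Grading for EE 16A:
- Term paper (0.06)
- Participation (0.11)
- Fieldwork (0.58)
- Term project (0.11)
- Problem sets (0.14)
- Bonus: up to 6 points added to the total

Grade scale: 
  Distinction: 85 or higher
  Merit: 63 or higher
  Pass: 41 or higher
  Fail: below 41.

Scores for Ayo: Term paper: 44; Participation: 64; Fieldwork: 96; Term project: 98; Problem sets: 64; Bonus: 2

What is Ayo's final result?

Weighted total:
  Term paper 44 × 0.06 = 2.64
  Participation 64 × 0.11 = 7.04
  Fieldwork 96 × 0.58 = 55.68
  Term project 98 × 0.11 = 10.78
  Problem sets 64 × 0.14 = 8.96
Sum = 85.1
Bonus: 85.1 + 2 = 87.1
87.1 ≥ 85 → Distinction

Distinction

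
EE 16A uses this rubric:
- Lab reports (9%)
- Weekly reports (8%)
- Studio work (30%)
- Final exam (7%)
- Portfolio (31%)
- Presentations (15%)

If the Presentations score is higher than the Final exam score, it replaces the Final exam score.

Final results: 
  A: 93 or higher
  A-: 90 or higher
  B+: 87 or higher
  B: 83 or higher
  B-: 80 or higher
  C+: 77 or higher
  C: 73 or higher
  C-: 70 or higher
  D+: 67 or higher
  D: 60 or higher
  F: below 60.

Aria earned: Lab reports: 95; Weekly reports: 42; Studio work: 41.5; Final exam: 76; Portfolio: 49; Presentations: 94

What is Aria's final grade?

D

Presentations (94) > Final exam (76), so Final exam counts as 94.
Weighted total:
  Lab reports 95 × 0.09 = 8.55
  Weekly reports 42 × 0.08 = 3.36
  Studio work 41.5 × 0.3 = 12.45
  Final exam 94 × 0.07 = 6.58
  Portfolio 49 × 0.31 = 15.19
  Presentations 94 × 0.15 = 14.1
Sum = 60.23
60.23 is ≥ 60 and < 67 → D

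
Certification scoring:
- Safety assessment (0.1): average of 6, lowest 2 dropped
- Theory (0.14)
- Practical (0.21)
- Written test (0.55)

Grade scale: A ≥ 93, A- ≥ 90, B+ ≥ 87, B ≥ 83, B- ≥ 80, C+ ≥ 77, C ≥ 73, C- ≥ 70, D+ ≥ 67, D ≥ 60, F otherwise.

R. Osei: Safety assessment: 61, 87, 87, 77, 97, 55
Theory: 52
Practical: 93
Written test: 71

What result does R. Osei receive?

C

Safety assessment: drop 55, 61 → average of remaining 4 = 348/4 = 87
Weighted total:
  Safety assessment 87 × 0.1 = 8.7
  Theory 52 × 0.14 = 7.28
  Practical 93 × 0.21 = 19.53
  Written test 71 × 0.55 = 39.05
Sum = 74.56
74.56 is ≥ 73 and < 77 → C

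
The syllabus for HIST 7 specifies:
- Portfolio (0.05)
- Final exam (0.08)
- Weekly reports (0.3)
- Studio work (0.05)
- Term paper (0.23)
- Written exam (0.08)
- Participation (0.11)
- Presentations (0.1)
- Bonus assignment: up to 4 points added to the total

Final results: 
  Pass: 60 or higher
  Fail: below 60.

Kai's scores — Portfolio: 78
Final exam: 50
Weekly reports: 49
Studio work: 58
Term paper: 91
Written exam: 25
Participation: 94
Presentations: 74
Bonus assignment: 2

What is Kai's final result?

Weighted total:
  Portfolio 78 × 0.05 = 3.9
  Final exam 50 × 0.08 = 4
  Weekly reports 49 × 0.3 = 14.7
  Studio work 58 × 0.05 = 2.9
  Term paper 91 × 0.23 = 20.93
  Written exam 25 × 0.08 = 2
  Participation 94 × 0.11 = 10.34
  Presentations 74 × 0.1 = 7.4
Sum = 66.17
Bonus assignment: 66.17 + 2 = 68.17
68.17 ≥ 60 → Pass

Pass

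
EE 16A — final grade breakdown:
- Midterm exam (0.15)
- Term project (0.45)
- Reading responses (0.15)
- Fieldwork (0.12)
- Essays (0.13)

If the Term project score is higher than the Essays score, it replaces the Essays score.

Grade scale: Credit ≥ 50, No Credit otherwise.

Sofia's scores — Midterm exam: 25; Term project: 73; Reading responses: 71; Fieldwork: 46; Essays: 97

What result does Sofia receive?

Term project (73) ≤ Essays (97), so Essays stays at 97.
Weighted total:
  Midterm exam 25 × 0.15 = 3.75
  Term project 73 × 0.45 = 32.85
  Reading responses 71 × 0.15 = 10.65
  Fieldwork 46 × 0.12 = 5.52
  Essays 97 × 0.13 = 12.61
Sum = 65.38
65.38 ≥ 50 → Credit

Credit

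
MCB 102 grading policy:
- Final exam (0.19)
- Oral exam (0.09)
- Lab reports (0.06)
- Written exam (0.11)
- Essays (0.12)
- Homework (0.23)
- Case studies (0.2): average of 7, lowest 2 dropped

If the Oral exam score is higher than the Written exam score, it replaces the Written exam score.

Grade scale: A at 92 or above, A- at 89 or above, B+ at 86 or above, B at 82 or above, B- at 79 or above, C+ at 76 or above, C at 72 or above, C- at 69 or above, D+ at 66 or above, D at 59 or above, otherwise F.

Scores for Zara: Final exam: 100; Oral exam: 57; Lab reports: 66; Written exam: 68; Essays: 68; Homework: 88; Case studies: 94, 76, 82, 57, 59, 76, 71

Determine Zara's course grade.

B-

Case studies: drop 57, 59 → average of remaining 5 = 399/5 = 79.8
Oral exam (57) ≤ Written exam (68), so Written exam stays at 68.
Weighted total:
  Final exam 100 × 0.19 = 19
  Oral exam 57 × 0.09 = 5.13
  Lab reports 66 × 0.06 = 3.96
  Written exam 68 × 0.11 = 7.48
  Essays 68 × 0.12 = 8.16
  Homework 88 × 0.23 = 20.24
  Case studies 79.8 × 0.2 = 15.96
Sum = 79.93
79.93 is ≥ 79 and < 82 → B-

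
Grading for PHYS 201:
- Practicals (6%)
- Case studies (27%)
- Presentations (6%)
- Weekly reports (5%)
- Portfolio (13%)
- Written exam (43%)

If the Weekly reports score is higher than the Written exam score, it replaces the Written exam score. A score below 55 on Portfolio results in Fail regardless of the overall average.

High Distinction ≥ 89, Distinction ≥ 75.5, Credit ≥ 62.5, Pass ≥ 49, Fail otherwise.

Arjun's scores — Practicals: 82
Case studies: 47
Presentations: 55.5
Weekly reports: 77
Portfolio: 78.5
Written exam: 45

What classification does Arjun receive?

Weekly reports (77) > Written exam (45), so Written exam counts as 77.
Portfolio score 78.5 ≥ 55: minimum met.
Weighted total:
  Practicals 82 × 0.06 = 4.92
  Case studies 47 × 0.27 = 12.69
  Presentations 55.5 × 0.06 = 3.33
  Weekly reports 77 × 0.05 = 3.85
  Portfolio 78.5 × 0.13 = 10.205
  Written exam 77 × 0.43 = 33.11
Sum = 68.105
68.105 is ≥ 62.5 and < 75.5 → Credit

Credit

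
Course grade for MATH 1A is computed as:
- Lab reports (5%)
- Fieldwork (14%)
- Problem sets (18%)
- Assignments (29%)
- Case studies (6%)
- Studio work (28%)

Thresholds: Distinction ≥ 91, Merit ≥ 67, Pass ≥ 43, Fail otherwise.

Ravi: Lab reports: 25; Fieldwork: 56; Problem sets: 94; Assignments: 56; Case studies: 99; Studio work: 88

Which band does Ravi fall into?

Merit

Weighted total:
  Lab reports 25 × 0.05 = 1.25
  Fieldwork 56 × 0.14 = 7.84
  Problem sets 94 × 0.18 = 16.92
  Assignments 56 × 0.29 = 16.24
  Case studies 99 × 0.06 = 5.94
  Studio work 88 × 0.28 = 24.64
Sum = 72.83
72.83 is ≥ 67 and < 91 → Merit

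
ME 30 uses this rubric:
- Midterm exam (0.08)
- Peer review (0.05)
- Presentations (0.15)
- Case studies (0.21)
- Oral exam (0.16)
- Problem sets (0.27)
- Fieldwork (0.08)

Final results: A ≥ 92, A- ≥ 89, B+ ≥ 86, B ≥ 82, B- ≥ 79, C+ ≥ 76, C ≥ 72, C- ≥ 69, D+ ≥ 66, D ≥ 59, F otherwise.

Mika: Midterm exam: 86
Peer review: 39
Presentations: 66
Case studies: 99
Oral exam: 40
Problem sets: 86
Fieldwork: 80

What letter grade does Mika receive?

C

Weighted total:
  Midterm exam 86 × 0.08 = 6.88
  Peer review 39 × 0.05 = 1.95
  Presentations 66 × 0.15 = 9.9
  Case studies 99 × 0.21 = 20.79
  Oral exam 40 × 0.16 = 6.4
  Problem sets 86 × 0.27 = 23.22
  Fieldwork 80 × 0.08 = 6.4
Sum = 75.54
75.54 is ≥ 72 and < 76 → C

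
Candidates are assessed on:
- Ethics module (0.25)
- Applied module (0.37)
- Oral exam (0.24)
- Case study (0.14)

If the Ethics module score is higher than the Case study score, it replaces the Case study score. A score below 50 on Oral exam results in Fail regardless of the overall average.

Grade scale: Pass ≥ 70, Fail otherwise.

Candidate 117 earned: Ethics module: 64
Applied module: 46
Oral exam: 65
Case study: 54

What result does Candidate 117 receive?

Fail

Ethics module (64) > Case study (54), so Case study counts as 64.
Oral exam score 65 ≥ 50: minimum met.
Weighted total:
  Ethics module 64 × 0.25 = 16
  Applied module 46 × 0.37 = 17.02
  Oral exam 65 × 0.24 = 15.6
  Case study 64 × 0.14 = 8.96
Sum = 57.58
57.58 < 70 → Fail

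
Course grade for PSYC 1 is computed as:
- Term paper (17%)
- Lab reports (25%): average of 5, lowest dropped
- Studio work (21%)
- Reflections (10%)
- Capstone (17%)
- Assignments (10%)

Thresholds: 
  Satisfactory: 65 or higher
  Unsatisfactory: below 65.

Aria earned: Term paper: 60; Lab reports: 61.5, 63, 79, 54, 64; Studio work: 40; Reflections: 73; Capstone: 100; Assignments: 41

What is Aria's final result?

Lab reports: drop 54 → average of remaining 4 = 267.5/4 = 66.875
Weighted total:
  Term paper 60 × 0.17 = 10.2
  Lab reports 66.875 × 0.25 = 16.71875
  Studio work 40 × 0.21 = 8.4
  Reflections 73 × 0.1 = 7.3
  Capstone 100 × 0.17 = 17
  Assignments 41 × 0.1 = 4.1
Sum = 63.71875
63.71875 < 65 → Unsatisfactory

Unsatisfactory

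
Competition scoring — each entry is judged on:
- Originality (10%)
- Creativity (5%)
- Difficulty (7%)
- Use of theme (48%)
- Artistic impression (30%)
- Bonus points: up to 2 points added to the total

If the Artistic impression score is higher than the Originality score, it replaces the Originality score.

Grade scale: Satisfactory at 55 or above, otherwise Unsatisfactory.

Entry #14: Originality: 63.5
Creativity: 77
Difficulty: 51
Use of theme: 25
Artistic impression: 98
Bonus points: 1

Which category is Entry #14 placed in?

Artistic impression (98) > Originality (63.5), so Originality counts as 98.
Weighted total:
  Originality 98 × 0.1 = 9.8
  Creativity 77 × 0.05 = 3.85
  Difficulty 51 × 0.07 = 3.57
  Use of theme 25 × 0.48 = 12
  Artistic impression 98 × 0.3 = 29.4
Sum = 58.62
Bonus points: 58.62 + 1 = 59.62
59.62 ≥ 55 → Satisfactory

Satisfactory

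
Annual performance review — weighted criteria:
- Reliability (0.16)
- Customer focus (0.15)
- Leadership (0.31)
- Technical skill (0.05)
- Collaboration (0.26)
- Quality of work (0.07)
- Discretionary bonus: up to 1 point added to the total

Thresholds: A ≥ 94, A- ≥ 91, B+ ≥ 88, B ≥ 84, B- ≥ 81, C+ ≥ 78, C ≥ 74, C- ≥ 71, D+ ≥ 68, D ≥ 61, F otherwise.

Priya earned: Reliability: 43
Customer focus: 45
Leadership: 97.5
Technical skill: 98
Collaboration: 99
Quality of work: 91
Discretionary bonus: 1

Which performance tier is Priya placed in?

Weighted total:
  Reliability 43 × 0.16 = 6.88
  Customer focus 45 × 0.15 = 6.75
  Leadership 97.5 × 0.31 = 30.225
  Technical skill 98 × 0.05 = 4.9
  Collaboration 99 × 0.26 = 25.74
  Quality of work 91 × 0.07 = 6.37
Sum = 80.865
Discretionary bonus: 80.865 + 1 = 81.865
81.865 is ≥ 81 and < 84 → B-

B-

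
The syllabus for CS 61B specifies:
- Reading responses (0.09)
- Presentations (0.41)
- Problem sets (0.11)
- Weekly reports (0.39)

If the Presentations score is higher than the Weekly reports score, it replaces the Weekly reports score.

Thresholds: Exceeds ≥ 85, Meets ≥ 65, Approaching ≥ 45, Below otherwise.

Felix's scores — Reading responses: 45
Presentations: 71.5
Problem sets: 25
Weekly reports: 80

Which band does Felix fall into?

Meets

Presentations (71.5) ≤ Weekly reports (80), so Weekly reports stays at 80.
Weighted total:
  Reading responses 45 × 0.09 = 4.05
  Presentations 71.5 × 0.41 = 29.315
  Problem sets 25 × 0.11 = 2.75
  Weekly reports 80 × 0.39 = 31.2
Sum = 67.315
67.315 is ≥ 65 and < 85 → Meets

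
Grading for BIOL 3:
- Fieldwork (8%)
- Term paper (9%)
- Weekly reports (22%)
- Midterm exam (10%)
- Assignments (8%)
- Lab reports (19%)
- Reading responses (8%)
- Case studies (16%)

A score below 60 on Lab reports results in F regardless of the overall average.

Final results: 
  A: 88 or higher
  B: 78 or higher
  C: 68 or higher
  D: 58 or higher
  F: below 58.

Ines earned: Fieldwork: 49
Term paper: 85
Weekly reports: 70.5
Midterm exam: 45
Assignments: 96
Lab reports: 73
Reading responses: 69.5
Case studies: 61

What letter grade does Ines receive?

C

Lab reports score 73 ≥ 60: minimum met.
Weighted total:
  Fieldwork 49 × 0.08 = 3.92
  Term paper 85 × 0.09 = 7.65
  Weekly reports 70.5 × 0.22 = 15.51
  Midterm exam 45 × 0.1 = 4.5
  Assignments 96 × 0.08 = 7.68
  Lab reports 73 × 0.19 = 13.87
  Reading responses 69.5 × 0.08 = 5.56
  Case studies 61 × 0.16 = 9.76
Sum = 68.45
68.45 is ≥ 68 and < 78 → C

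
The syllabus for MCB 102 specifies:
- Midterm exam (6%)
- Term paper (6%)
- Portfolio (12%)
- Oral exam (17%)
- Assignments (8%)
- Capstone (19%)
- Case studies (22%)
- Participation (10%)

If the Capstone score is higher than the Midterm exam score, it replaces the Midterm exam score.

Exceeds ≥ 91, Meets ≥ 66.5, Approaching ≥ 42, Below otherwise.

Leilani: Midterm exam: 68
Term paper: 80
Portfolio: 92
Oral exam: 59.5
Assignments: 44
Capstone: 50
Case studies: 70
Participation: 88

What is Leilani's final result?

Capstone (50) ≤ Midterm exam (68), so Midterm exam stays at 68.
Weighted total:
  Midterm exam 68 × 0.06 = 4.08
  Term paper 80 × 0.06 = 4.8
  Portfolio 92 × 0.12 = 11.04
  Oral exam 59.5 × 0.17 = 10.115
  Assignments 44 × 0.08 = 3.52
  Capstone 50 × 0.19 = 9.5
  Case studies 70 × 0.22 = 15.4
  Participation 88 × 0.1 = 8.8
Sum = 67.255
67.255 is ≥ 66.5 and < 91 → Meets

Meets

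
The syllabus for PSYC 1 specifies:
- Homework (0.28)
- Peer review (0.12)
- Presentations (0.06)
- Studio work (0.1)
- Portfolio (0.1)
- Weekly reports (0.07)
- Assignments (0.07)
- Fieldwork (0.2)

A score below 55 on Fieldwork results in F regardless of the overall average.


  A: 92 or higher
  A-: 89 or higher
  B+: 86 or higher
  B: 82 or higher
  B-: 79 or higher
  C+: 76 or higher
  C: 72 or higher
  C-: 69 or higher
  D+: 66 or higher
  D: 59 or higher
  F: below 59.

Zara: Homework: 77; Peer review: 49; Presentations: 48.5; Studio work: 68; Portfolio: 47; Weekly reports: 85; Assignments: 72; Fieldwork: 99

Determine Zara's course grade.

Fieldwork score 99 ≥ 55: minimum met.
Weighted total:
  Homework 77 × 0.28 = 21.56
  Peer review 49 × 0.12 = 5.88
  Presentations 48.5 × 0.06 = 2.91
  Studio work 68 × 0.1 = 6.8
  Portfolio 47 × 0.1 = 4.7
  Weekly reports 85 × 0.07 = 5.95
  Assignments 72 × 0.07 = 5.04
  Fieldwork 99 × 0.2 = 19.8
Sum = 72.64
72.64 is ≥ 72 and < 76 → C

C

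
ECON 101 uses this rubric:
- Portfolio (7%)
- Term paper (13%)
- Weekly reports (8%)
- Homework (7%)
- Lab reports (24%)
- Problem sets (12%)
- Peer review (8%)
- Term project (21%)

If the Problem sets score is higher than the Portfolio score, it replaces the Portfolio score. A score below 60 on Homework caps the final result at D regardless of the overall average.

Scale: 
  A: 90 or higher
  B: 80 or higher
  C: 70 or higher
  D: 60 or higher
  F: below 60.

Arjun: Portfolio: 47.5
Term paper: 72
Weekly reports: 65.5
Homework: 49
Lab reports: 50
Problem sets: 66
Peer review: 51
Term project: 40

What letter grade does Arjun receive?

F

Problem sets (66) > Portfolio (47.5), so Portfolio counts as 66.
Homework score 49 < 60: minimum not met.
Weighted total:
  Portfolio 66 × 0.07 = 4.62
  Term paper 72 × 0.13 = 9.36
  Weekly reports 65.5 × 0.08 = 5.24
  Homework 49 × 0.07 = 3.43
  Lab reports 50 × 0.24 = 12
  Problem sets 66 × 0.12 = 7.92
  Peer review 51 × 0.08 = 4.08
  Term project 40 × 0.21 = 8.4
Sum = 55.05
55.05 would be F; cap at D applies → F.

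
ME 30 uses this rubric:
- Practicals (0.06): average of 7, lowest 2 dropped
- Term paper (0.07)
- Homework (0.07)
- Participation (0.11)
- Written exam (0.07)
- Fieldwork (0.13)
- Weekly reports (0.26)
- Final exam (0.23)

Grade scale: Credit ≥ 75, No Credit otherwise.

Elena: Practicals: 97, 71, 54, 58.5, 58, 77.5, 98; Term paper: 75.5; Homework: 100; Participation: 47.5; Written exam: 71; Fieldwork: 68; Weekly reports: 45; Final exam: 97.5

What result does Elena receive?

No Credit

Practicals: drop 54, 58 → average of remaining 5 = 402/5 = 80.4
Weighted total:
  Practicals 80.4 × 0.06 = 4.824
  Term paper 75.5 × 0.07 = 5.285
  Homework 100 × 0.07 = 7
  Participation 47.5 × 0.11 = 5.225
  Written exam 71 × 0.07 = 4.97
  Fieldwork 68 × 0.13 = 8.84
  Weekly reports 45 × 0.26 = 11.7
  Final exam 97.5 × 0.23 = 22.425
Sum = 70.269
70.269 < 75 → No Credit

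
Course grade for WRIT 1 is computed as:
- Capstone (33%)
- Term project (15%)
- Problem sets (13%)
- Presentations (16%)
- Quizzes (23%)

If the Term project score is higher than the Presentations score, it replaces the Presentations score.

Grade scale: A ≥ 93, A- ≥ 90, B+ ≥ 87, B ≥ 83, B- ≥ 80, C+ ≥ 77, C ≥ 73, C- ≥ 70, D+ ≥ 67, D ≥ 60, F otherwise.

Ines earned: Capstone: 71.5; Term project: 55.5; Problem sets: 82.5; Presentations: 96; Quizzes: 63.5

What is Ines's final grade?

C-

Term project (55.5) ≤ Presentations (96), so Presentations stays at 96.
Weighted total:
  Capstone 71.5 × 0.33 = 23.595
  Term project 55.5 × 0.15 = 8.325
  Problem sets 82.5 × 0.13 = 10.725
  Presentations 96 × 0.16 = 15.36
  Quizzes 63.5 × 0.23 = 14.605
Sum = 72.61
72.61 is ≥ 70 and < 73 → C-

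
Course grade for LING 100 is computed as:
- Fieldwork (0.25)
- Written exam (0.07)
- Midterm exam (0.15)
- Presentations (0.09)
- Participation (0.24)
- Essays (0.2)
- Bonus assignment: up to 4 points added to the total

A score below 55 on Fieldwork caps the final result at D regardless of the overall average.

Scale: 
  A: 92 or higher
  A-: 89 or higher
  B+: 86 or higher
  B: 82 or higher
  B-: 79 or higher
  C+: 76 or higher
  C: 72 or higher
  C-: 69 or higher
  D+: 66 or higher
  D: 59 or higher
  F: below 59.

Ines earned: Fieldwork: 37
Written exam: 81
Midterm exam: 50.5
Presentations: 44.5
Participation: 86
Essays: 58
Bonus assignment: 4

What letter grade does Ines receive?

Fieldwork score 37 < 55: minimum not met.
Weighted total:
  Fieldwork 37 × 0.25 = 9.25
  Written exam 81 × 0.07 = 5.67
  Midterm exam 50.5 × 0.15 = 7.575
  Presentations 44.5 × 0.09 = 4.005
  Participation 86 × 0.24 = 20.64
  Essays 58 × 0.2 = 11.6
Sum = 58.74
Bonus assignment: 58.74 + 4 = 62.74
62.74 would be D; cap at D applies → D.

D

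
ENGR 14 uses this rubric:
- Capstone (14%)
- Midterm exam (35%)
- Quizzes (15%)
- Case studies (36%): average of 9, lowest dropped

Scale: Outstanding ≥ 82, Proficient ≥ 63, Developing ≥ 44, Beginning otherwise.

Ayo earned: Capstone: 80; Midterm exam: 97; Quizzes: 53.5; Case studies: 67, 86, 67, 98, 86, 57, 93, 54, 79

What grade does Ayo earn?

Proficient

Case studies: drop 54 → average of remaining 8 = 633/8 = 79.125
Weighted total:
  Capstone 80 × 0.14 = 11.2
  Midterm exam 97 × 0.35 = 33.95
  Quizzes 53.5 × 0.15 = 8.025
  Case studies 79.125 × 0.36 = 28.485
Sum = 81.66
81.66 is ≥ 63 and < 82 → Proficient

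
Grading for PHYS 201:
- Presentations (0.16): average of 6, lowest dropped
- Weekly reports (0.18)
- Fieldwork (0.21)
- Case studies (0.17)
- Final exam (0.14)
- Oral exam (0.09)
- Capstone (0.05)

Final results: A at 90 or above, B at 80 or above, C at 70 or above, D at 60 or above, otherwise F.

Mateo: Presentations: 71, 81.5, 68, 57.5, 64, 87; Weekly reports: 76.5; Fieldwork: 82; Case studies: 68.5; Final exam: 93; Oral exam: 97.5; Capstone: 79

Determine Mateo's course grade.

B

Presentations: drop 57.5 → average of remaining 5 = 371.5/5 = 74.3
Weighted total:
  Presentations 74.3 × 0.16 = 11.888
  Weekly reports 76.5 × 0.18 = 13.77
  Fieldwork 82 × 0.21 = 17.22
  Case studies 68.5 × 0.17 = 11.645
  Final exam 93 × 0.14 = 13.02
  Oral exam 97.5 × 0.09 = 8.775
  Capstone 79 × 0.05 = 3.95
Sum = 80.268
80.268 is ≥ 80 and < 90 → B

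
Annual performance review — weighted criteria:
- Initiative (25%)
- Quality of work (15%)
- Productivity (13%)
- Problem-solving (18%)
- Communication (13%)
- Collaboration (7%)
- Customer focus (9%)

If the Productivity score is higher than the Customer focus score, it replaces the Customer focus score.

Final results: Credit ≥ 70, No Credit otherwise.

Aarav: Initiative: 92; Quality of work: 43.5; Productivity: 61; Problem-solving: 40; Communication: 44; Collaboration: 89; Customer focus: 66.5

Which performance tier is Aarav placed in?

Productivity (61) ≤ Customer focus (66.5), so Customer focus stays at 66.5.
Weighted total:
  Initiative 92 × 0.25 = 23
  Quality of work 43.5 × 0.15 = 6.525
  Productivity 61 × 0.13 = 7.93
  Problem-solving 40 × 0.18 = 7.2
  Communication 44 × 0.13 = 5.72
  Collaboration 89 × 0.07 = 6.23
  Customer focus 66.5 × 0.09 = 5.985
Sum = 62.59
62.59 < 70 → No Credit

No Credit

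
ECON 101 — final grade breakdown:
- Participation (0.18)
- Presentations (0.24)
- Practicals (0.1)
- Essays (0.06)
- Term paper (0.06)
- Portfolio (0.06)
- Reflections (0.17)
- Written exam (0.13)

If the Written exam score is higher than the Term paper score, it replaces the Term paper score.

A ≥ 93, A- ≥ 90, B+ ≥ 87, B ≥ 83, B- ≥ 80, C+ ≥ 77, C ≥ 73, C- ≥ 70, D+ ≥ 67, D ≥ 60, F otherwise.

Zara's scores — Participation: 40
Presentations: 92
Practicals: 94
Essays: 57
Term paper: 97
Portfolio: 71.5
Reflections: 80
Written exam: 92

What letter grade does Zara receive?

C+

Written exam (92) ≤ Term paper (97), so Term paper stays at 97.
Weighted total:
  Participation 40 × 0.18 = 7.2
  Presentations 92 × 0.24 = 22.08
  Practicals 94 × 0.1 = 9.4
  Essays 57 × 0.06 = 3.42
  Term paper 97 × 0.06 = 5.82
  Portfolio 71.5 × 0.06 = 4.29
  Reflections 80 × 0.17 = 13.6
  Written exam 92 × 0.13 = 11.96
Sum = 77.77
77.77 is ≥ 77 and < 80 → C+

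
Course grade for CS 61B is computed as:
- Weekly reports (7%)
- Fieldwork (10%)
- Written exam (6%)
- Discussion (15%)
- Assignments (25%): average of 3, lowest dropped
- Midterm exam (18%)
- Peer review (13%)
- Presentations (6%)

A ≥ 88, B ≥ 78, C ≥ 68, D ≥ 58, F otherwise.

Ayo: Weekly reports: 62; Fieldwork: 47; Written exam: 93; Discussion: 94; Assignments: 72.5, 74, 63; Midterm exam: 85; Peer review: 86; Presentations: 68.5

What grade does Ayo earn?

C

Assignments: drop 63 → average of remaining 2 = 146.5/2 = 73.25
Weighted total:
  Weekly reports 62 × 0.07 = 4.34
  Fieldwork 47 × 0.1 = 4.7
  Written exam 93 × 0.06 = 5.58
  Discussion 94 × 0.15 = 14.1
  Assignments 73.25 × 0.25 = 18.3125
  Midterm exam 85 × 0.18 = 15.3
  Peer review 86 × 0.13 = 11.18
  Presentations 68.5 × 0.06 = 4.11
Sum = 77.6225
77.6225 is ≥ 68 and < 78 → C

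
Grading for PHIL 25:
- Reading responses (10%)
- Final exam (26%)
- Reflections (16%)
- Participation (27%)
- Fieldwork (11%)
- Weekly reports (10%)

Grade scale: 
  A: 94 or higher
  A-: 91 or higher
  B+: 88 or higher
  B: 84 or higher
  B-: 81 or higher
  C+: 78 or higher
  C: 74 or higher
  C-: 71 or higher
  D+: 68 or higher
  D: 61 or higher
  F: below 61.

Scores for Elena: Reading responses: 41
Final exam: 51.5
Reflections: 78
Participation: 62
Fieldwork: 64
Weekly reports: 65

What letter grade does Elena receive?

Weighted total:
  Reading responses 41 × 0.1 = 4.1
  Final exam 51.5 × 0.26 = 13.39
  Reflections 78 × 0.16 = 12.48
  Participation 62 × 0.27 = 16.74
  Fieldwork 64 × 0.11 = 7.04
  Weekly reports 65 × 0.1 = 6.5
Sum = 60.25
60.25 < 61 → F

F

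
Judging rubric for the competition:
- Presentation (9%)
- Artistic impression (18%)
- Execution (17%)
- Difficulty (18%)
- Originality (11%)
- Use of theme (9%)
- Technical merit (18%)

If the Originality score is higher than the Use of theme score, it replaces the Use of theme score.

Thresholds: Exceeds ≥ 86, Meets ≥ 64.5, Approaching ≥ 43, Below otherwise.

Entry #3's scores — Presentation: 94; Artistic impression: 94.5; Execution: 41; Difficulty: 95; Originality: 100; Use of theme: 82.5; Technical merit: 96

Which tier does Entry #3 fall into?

Originality (100) > Use of theme (82.5), so Use of theme counts as 100.
Weighted total:
  Presentation 94 × 0.09 = 8.46
  Artistic impression 94.5 × 0.18 = 17.01
  Execution 41 × 0.17 = 6.97
  Difficulty 95 × 0.18 = 17.1
  Originality 100 × 0.11 = 11
  Use of theme 100 × 0.09 = 9
  Technical merit 96 × 0.18 = 17.28
Sum = 86.82
86.82 ≥ 86 → Exceeds

Exceeds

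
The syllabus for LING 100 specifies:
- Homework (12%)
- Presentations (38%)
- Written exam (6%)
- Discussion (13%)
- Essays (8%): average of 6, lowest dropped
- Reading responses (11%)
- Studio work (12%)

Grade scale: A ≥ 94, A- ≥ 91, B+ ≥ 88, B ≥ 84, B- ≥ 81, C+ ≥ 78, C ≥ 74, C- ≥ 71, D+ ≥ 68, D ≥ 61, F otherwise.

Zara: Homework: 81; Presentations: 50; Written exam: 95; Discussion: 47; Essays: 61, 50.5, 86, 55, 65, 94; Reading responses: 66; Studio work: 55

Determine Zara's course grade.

F

Essays: drop 50.5 → average of remaining 5 = 361/5 = 72.2
Weighted total:
  Homework 81 × 0.12 = 9.72
  Presentations 50 × 0.38 = 19
  Written exam 95 × 0.06 = 5.7
  Discussion 47 × 0.13 = 6.11
  Essays 72.2 × 0.08 = 5.776
  Reading responses 66 × 0.11 = 7.26
  Studio work 55 × 0.12 = 6.6
Sum = 60.166
60.166 < 61 → F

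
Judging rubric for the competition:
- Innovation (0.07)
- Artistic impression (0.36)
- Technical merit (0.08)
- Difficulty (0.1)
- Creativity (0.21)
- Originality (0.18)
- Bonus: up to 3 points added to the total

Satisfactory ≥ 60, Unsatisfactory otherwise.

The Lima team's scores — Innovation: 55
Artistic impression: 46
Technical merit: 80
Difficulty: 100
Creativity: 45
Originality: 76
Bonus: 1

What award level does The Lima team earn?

Weighted total:
  Innovation 55 × 0.07 = 3.85
  Artistic impression 46 × 0.36 = 16.56
  Technical merit 80 × 0.08 = 6.4
  Difficulty 100 × 0.1 = 10
  Creativity 45 × 0.21 = 9.45
  Originality 76 × 0.18 = 13.68
Sum = 59.94
Bonus: 59.94 + 1 = 60.94
60.94 ≥ 60 → Satisfactory

Satisfactory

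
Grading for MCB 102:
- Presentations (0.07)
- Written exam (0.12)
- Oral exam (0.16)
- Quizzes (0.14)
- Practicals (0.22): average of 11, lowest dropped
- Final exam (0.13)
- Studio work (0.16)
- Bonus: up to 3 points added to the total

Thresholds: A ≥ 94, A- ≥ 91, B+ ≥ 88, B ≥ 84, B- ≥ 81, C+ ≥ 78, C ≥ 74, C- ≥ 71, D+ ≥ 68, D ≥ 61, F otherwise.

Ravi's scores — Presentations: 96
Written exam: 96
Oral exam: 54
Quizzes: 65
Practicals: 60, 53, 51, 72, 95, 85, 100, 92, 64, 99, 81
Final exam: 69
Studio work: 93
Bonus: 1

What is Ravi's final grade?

Practicals: drop 51 → average of remaining 10 = 801/10 = 80.1
Weighted total:
  Presentations 96 × 0.07 = 6.72
  Written exam 96 × 0.12 = 11.52
  Oral exam 54 × 0.16 = 8.64
  Quizzes 65 × 0.14 = 9.1
  Practicals 80.1 × 0.22 = 17.622
  Final exam 69 × 0.13 = 8.97
  Studio work 93 × 0.16 = 14.88
Sum = 77.452
Bonus: 77.452 + 1 = 78.452
78.452 is ≥ 78 and < 81 → C+

C+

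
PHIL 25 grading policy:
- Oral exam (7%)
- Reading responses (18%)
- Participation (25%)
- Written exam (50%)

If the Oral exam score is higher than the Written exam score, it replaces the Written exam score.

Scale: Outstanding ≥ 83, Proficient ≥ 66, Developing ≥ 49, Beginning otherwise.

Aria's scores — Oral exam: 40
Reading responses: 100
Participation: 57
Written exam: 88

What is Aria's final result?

Oral exam (40) ≤ Written exam (88), so Written exam stays at 88.
Weighted total:
  Oral exam 40 × 0.07 = 2.8
  Reading responses 100 × 0.18 = 18
  Participation 57 × 0.25 = 14.25
  Written exam 88 × 0.5 = 44
Sum = 79.05
79.05 is ≥ 66 and < 83 → Proficient

Proficient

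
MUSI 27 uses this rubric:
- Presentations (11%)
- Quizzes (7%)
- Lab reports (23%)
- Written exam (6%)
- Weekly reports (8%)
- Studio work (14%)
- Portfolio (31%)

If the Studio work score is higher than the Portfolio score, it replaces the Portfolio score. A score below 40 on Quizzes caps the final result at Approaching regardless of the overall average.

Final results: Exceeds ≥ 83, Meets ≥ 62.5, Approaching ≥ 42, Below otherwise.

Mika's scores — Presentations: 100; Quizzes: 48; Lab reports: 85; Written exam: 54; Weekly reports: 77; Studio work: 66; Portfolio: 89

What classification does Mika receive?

Studio work (66) ≤ Portfolio (89), so Portfolio stays at 89.
Quizzes score 48 ≥ 40: minimum met.
Weighted total:
  Presentations 100 × 0.11 = 11
  Quizzes 48 × 0.07 = 3.36
  Lab reports 85 × 0.23 = 19.55
  Written exam 54 × 0.06 = 3.24
  Weekly reports 77 × 0.08 = 6.16
  Studio work 66 × 0.14 = 9.24
  Portfolio 89 × 0.31 = 27.59
Sum = 80.14
80.14 is ≥ 62.5 and < 83 → Meets

Meets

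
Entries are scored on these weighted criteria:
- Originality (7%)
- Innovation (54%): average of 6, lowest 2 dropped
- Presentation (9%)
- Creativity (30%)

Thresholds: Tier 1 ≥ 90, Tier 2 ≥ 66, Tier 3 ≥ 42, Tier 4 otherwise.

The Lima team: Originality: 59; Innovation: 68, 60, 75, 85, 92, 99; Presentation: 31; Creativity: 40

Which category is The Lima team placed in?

Innovation: drop 60, 68 → average of remaining 4 = 351/4 = 87.75
Weighted total:
  Originality 59 × 0.07 = 4.13
  Innovation 87.75 × 0.54 = 47.385
  Presentation 31 × 0.09 = 2.79
  Creativity 40 × 0.3 = 12
Sum = 66.305
66.305 is ≥ 66 and < 90 → Tier 2

Tier 2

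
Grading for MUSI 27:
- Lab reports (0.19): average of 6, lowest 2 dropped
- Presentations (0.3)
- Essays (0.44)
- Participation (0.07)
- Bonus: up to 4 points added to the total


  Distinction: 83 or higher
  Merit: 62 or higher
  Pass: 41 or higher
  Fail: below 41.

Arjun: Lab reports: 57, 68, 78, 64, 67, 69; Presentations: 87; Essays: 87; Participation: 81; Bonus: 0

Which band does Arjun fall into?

Distinction

Lab reports: drop 57, 64 → average of remaining 4 = 282/4 = 70.5
Weighted total:
  Lab reports 70.5 × 0.19 = 13.395
  Presentations 87 × 0.3 = 26.1
  Essays 87 × 0.44 = 38.28
  Participation 81 × 0.07 = 5.67
Sum = 83.445
Bonus: 83.445 + 0 = 83.445
83.445 ≥ 83 → Distinction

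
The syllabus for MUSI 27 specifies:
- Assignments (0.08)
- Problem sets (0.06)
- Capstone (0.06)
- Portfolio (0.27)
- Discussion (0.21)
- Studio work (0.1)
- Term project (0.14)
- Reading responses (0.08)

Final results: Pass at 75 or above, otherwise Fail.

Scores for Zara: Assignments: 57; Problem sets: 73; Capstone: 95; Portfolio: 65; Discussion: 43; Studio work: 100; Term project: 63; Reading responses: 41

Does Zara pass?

Weighted total:
  Assignments 57 × 0.08 = 4.56
  Problem sets 73 × 0.06 = 4.38
  Capstone 95 × 0.06 = 5.7
  Portfolio 65 × 0.27 = 17.55
  Discussion 43 × 0.21 = 9.03
  Studio work 100 × 0.1 = 10
  Term project 63 × 0.14 = 8.82
  Reading responses 41 × 0.08 = 3.28
Sum = 63.32
63.32 < 75 → Fail

Fail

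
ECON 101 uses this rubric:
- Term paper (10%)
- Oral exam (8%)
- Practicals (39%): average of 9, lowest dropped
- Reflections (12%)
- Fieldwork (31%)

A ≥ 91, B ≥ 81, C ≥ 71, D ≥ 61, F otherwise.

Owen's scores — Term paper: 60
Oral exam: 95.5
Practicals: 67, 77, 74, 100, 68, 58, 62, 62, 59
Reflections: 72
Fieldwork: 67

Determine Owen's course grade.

Practicals: drop 58 → average of remaining 8 = 569/8 = 71.125
Weighted total:
  Term paper 60 × 0.1 = 6
  Oral exam 95.5 × 0.08 = 7.64
  Practicals 71.125 × 0.39 = 27.73875
  Reflections 72 × 0.12 = 8.64
  Fieldwork 67 × 0.31 = 20.77
Sum = 70.78875
70.78875 is ≥ 61 and < 71 → D

D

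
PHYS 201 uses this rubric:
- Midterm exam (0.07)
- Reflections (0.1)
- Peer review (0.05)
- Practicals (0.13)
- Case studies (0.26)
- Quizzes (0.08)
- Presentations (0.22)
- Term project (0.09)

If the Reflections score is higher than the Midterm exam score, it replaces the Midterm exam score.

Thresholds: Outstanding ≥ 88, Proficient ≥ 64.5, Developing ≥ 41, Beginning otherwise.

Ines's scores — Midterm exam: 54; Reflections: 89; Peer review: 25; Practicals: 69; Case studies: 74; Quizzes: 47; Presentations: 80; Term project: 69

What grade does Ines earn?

Reflections (89) > Midterm exam (54), so Midterm exam counts as 89.
Weighted total:
  Midterm exam 89 × 0.07 = 6.23
  Reflections 89 × 0.1 = 8.9
  Peer review 25 × 0.05 = 1.25
  Practicals 69 × 0.13 = 8.97
  Case studies 74 × 0.26 = 19.24
  Quizzes 47 × 0.08 = 3.76
  Presentations 80 × 0.22 = 17.6
  Term project 69 × 0.09 = 6.21
Sum = 72.16
72.16 is ≥ 64.5 and < 88 → Proficient

Proficient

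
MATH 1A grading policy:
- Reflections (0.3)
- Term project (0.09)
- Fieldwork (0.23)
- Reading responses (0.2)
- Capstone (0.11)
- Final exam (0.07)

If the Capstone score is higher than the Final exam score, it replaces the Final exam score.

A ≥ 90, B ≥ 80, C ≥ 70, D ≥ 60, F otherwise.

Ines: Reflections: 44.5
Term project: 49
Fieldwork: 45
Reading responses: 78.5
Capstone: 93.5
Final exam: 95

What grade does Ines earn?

D

Capstone (93.5) ≤ Final exam (95), so Final exam stays at 95.
Weighted total:
  Reflections 44.5 × 0.3 = 13.35
  Term project 49 × 0.09 = 4.41
  Fieldwork 45 × 0.23 = 10.35
  Reading responses 78.5 × 0.2 = 15.7
  Capstone 93.5 × 0.11 = 10.285
  Final exam 95 × 0.07 = 6.65
Sum = 60.745
60.745 is ≥ 60 and < 70 → D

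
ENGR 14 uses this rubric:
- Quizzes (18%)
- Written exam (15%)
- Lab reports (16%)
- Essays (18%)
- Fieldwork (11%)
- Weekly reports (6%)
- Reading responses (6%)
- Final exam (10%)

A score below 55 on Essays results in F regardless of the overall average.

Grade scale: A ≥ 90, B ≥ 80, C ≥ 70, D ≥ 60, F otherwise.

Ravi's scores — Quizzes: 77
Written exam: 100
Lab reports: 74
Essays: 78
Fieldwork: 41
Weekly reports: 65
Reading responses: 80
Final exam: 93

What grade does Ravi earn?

Essays score 78 ≥ 55: minimum met.
Weighted total:
  Quizzes 77 × 0.18 = 13.86
  Written exam 100 × 0.15 = 15
  Lab reports 74 × 0.16 = 11.84
  Essays 78 × 0.18 = 14.04
  Fieldwork 41 × 0.11 = 4.51
  Weekly reports 65 × 0.06 = 3.9
  Reading responses 80 × 0.06 = 4.8
  Final exam 93 × 0.1 = 9.3
Sum = 77.25
77.25 is ≥ 70 and < 80 → C

C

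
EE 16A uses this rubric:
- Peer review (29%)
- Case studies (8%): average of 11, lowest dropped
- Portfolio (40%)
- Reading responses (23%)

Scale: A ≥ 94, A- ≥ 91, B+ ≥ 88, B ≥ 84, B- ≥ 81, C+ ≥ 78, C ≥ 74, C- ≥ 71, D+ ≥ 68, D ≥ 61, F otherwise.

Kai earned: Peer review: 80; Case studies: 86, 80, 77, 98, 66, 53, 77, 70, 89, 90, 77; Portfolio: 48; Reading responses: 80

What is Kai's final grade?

Case studies: drop 53 → average of remaining 10 = 810/10 = 81
Weighted total:
  Peer review 80 × 0.29 = 23.2
  Case studies 81 × 0.08 = 6.48
  Portfolio 48 × 0.4 = 19.2
  Reading responses 80 × 0.23 = 18.4
Sum = 67.28
67.28 is ≥ 61 and < 68 → D

D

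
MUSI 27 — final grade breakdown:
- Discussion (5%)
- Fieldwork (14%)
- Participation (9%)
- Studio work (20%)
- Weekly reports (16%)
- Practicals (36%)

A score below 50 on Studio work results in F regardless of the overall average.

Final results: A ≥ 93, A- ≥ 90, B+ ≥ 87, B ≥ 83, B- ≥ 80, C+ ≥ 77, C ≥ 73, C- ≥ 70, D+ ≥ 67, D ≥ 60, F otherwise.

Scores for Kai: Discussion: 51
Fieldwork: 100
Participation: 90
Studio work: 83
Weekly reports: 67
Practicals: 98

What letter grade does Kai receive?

Studio work score 83 ≥ 50: minimum met.
Weighted total:
  Discussion 51 × 0.05 = 2.55
  Fieldwork 100 × 0.14 = 14
  Participation 90 × 0.09 = 8.1
  Studio work 83 × 0.2 = 16.6
  Weekly reports 67 × 0.16 = 10.72
  Practicals 98 × 0.36 = 35.28
Sum = 87.25
87.25 is ≥ 87 and < 90 → B+

B+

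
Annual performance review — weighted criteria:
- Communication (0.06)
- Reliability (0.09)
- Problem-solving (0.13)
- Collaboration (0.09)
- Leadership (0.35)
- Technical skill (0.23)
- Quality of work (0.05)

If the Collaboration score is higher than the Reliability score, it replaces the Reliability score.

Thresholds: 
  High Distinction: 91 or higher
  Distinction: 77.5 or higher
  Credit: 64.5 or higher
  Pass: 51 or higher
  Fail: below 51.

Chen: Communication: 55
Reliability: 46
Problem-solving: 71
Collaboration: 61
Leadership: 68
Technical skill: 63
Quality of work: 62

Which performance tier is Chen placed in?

Collaboration (61) > Reliability (46), so Reliability counts as 61.
Weighted total:
  Communication 55 × 0.06 = 3.3
  Reliability 61 × 0.09 = 5.49
  Problem-solving 71 × 0.13 = 9.23
  Collaboration 61 × 0.09 = 5.49
  Leadership 68 × 0.35 = 23.8
  Technical skill 63 × 0.23 = 14.49
  Quality of work 62 × 0.05 = 3.1
Sum = 64.9
64.9 is ≥ 64.5 and < 77.5 → Credit

Credit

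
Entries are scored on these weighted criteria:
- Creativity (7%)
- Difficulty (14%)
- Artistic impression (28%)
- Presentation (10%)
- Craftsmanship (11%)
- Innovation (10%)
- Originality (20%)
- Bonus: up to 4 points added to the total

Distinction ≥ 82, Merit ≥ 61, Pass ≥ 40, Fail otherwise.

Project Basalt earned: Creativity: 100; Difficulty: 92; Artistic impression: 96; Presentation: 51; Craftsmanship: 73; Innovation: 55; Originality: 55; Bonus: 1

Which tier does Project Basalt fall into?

Merit

Weighted total:
  Creativity 100 × 0.07 = 7
  Difficulty 92 × 0.14 = 12.88
  Artistic impression 96 × 0.28 = 26.88
  Presentation 51 × 0.1 = 5.1
  Craftsmanship 73 × 0.11 = 8.03
  Innovation 55 × 0.1 = 5.5
  Originality 55 × 0.2 = 11
Sum = 76.39
Bonus: 76.39 + 1 = 77.39
77.39 is ≥ 61 and < 82 → Merit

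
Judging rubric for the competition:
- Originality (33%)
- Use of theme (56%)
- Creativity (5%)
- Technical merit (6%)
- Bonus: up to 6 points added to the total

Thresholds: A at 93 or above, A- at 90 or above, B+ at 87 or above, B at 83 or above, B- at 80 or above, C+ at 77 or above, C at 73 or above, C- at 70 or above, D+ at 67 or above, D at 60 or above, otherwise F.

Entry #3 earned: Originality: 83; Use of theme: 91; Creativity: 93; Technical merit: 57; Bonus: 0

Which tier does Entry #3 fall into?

B

Weighted total:
  Originality 83 × 0.33 = 27.39
  Use of theme 91 × 0.56 = 50.96
  Creativity 93 × 0.05 = 4.65
  Technical merit 57 × 0.06 = 3.42
Sum = 86.42
Bonus: 86.42 + 0 = 86.42
86.42 is ≥ 83 and < 87 → B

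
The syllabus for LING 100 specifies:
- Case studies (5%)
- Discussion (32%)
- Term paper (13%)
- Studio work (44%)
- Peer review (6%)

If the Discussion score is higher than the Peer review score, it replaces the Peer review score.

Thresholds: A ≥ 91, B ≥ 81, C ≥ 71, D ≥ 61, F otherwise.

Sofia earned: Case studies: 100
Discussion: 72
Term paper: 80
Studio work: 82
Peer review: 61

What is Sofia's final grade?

C

Discussion (72) > Peer review (61), so Peer review counts as 72.
Weighted total:
  Case studies 100 × 0.05 = 5
  Discussion 72 × 0.32 = 23.04
  Term paper 80 × 0.13 = 10.4
  Studio work 82 × 0.44 = 36.08
  Peer review 72 × 0.06 = 4.32
Sum = 78.84
78.84 is ≥ 71 and < 81 → C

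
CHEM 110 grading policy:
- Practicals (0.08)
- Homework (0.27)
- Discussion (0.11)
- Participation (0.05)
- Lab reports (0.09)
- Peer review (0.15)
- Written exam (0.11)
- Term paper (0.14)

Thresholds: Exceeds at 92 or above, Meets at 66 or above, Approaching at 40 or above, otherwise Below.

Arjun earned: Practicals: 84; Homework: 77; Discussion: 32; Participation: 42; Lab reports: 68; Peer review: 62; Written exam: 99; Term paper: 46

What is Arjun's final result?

Weighted total:
  Practicals 84 × 0.08 = 6.72
  Homework 77 × 0.27 = 20.79
  Discussion 32 × 0.11 = 3.52
  Participation 42 × 0.05 = 2.1
  Lab reports 68 × 0.09 = 6.12
  Peer review 62 × 0.15 = 9.3
  Written exam 99 × 0.11 = 10.89
  Term paper 46 × 0.14 = 6.44
Sum = 65.88
65.88 is ≥ 40 and < 66 → Approaching

Approaching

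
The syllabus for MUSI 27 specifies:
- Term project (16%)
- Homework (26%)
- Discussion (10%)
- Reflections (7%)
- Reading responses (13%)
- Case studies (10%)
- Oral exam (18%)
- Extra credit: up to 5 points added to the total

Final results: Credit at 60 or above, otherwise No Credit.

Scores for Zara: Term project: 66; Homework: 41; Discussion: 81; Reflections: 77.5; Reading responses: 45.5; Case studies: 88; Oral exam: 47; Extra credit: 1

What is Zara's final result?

No Credit

Weighted total:
  Term project 66 × 0.16 = 10.56
  Homework 41 × 0.26 = 10.66
  Discussion 81 × 0.1 = 8.1
  Reflections 77.5 × 0.07 = 5.425
  Reading responses 45.5 × 0.13 = 5.915
  Case studies 88 × 0.1 = 8.8
  Oral exam 47 × 0.18 = 8.46
Sum = 57.92
Extra credit: 57.92 + 1 = 58.92
58.92 < 60 → No Credit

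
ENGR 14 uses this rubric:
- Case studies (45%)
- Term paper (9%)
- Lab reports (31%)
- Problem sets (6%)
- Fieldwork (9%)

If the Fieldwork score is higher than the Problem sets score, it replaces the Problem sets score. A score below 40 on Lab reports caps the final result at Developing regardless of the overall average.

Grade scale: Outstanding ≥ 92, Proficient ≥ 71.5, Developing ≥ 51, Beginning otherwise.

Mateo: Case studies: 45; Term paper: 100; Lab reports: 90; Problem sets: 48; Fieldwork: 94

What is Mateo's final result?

Fieldwork (94) > Problem sets (48), so Problem sets counts as 94.
Lab reports score 90 ≥ 40: minimum met.
Weighted total:
  Case studies 45 × 0.45 = 20.25
  Term paper 100 × 0.09 = 9
  Lab reports 90 × 0.31 = 27.9
  Problem sets 94 × 0.06 = 5.64
  Fieldwork 94 × 0.09 = 8.46
Sum = 71.25
71.25 is ≥ 51 and < 71.5 → Developing

Developing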